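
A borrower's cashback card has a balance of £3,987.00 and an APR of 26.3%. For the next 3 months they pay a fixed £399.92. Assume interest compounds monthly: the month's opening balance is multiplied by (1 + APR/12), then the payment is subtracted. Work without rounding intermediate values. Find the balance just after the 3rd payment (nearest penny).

£3,028.69

Monthly rate r = 26.3%/12 = 2.19167% = 0.0219167.
Each month: B ← B·(1+r) − £399.92.
Month 1: interest £87.38; balance after payment £3,674.46.
Month 2: interest £80.53; balance after payment £3,355.07.
Month 3: interest £73.53; balance after payment £3,028.69.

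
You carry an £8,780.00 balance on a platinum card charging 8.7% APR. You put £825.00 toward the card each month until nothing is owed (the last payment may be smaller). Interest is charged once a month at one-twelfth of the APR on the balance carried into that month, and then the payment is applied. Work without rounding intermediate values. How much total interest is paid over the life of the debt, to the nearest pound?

Monthly rate r = 8.7%/12 = 0.725% = 0.00725.
Payoff takes n = ⌈−ln(1 − rB₀/P)/ln(1+r)⌉ = ⌈11.116⌉ = 12 payments; the last is £95.61.
Total paid = 11·£825.00 + £95.61 = £9,170.61.
Total interest = total paid − principal = £9,170.61 − £8,780.00 = £390.61.

£391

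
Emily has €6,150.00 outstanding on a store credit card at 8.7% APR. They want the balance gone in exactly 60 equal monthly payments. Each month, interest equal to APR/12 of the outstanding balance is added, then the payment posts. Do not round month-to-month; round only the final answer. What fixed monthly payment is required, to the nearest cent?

€126.77

Monthly rate r = 8.7%/12 = 0.725% = 0.00725.
Level-payment amortization: P = B₀·r / (1 − (1+r)^(−n)) = 6150.00·0.00725 / (1 − 1.00725^(−60)).
Denominator 1 − (1+r)^(−60) = 0.351718787.
P = 44.5875 / 0.351718787 ≈ 126.77.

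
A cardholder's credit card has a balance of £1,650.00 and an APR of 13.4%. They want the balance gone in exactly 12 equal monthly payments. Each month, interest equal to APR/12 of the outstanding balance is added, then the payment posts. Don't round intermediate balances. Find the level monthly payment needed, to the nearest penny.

£147.68

Monthly rate r = 13.4%/12 = 1.11667% = 0.0111667.
Level-payment amortization: P = B₀·r / (1 − (1+r)^(−n)) = 1650.00·0.0111667 / (1 − 1.01117^(−12)).
Denominator 1 − (1+r)^(−12) = 0.124760186.
P = 18.425 / 0.124760186 ≈ 147.68.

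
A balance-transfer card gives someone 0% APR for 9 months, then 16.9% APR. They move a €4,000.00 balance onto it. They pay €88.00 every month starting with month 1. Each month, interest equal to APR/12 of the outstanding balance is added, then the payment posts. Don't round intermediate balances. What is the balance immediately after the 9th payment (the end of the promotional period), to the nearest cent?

Promo months 1–9 at r₀ = 0%/12 = 0; months 10+ at r₁ = 16.9%/12 = 0.0140833.
After month 9 (no interest yet): B = €4,000.00 − 9·€88.00 = €3,208.00.

€3,208.00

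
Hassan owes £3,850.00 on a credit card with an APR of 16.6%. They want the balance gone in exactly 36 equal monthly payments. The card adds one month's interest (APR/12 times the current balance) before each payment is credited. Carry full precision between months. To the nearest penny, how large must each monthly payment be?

£136.50

Monthly rate r = 16.6%/12 = 1.38333% = 0.0138333.
Level-payment amortization: P = B₀·r / (1 − (1+r)^(−n)) = 3850.00·0.0138333 / (1 − 1.01383^(−36)).
Denominator 1 − (1+r)^(−36) = 0.390177251.
P = 53.2583 / 0.390177251 ≈ 136.50.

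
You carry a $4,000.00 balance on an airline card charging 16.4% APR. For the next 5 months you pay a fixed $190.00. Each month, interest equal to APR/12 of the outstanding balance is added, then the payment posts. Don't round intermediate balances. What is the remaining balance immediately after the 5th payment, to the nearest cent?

Monthly rate r = 16.4%/12 = 1.36667% = 0.0136667.
Each month: B ← B·(1+r) − $190.00.
Month 1: interest $54.67; balance after payment $3,864.67.
Month 2: interest $52.82; balance after payment $3,727.48.
Month 3: interest $50.94; balance after payment $3,588.43.
Month 4: interest $49.04; balance after payment $3,447.47.
Month 5: interest $47.12; balance after payment $3,304.58.

$3,304.58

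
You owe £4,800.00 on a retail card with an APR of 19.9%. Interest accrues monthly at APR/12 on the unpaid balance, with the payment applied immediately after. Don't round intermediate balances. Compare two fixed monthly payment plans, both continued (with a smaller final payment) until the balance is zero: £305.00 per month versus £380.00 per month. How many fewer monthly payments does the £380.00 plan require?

4 fewer payments

Monthly rate r = 19.9%/12 = 1.65833% = 0.0165833.
At £305.00/mo: n = ⌈−ln(1 − rB₀/P)/ln(1+r)⌉ = 19 payments (last £118.97); total interest = total paid − £4,800.00 = £808.97.
At £380.00/mo: 15 payments (last £111.40); total interest £631.40.
Payments saved = 19 − 15 = 4.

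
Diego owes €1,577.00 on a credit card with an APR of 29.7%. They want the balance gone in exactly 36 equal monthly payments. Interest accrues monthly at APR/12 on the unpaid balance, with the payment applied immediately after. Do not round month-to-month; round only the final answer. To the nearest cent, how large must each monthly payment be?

€66.69

Monthly rate r = 29.7%/12 = 2.475% = 0.02475.
Level-payment amortization: P = B₀·r / (1 − (1+r)^(−n)) = 1577.00·0.02475 / (1 − 1.02475^(−36)).
Denominator 1 − (1+r)^(−36) = 0.585280336.
P = 39.0307 / 0.585280336 ≈ 66.69.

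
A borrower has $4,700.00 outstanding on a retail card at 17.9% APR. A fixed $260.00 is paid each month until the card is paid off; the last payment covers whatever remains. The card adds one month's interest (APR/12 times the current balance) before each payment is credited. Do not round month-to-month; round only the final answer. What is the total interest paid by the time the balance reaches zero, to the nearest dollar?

Monthly rate r = 17.9%/12 = 1.49167% = 0.0149167.
Payoff takes n = ⌈−ln(1 − rB₀/P)/ln(1+r)⌉ = ⌈21.222⌉ = 22 payments; the last is $58.13.
Total paid = 21·$260.00 + $58.13 = $5,518.13.
Total interest = total paid − principal = $5,518.13 − $4,700.00 = $818.13.

$818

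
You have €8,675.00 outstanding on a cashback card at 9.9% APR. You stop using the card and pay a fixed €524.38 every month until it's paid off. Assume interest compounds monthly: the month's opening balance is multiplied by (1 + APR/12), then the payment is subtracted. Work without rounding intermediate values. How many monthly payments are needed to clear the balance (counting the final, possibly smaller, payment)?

Monthly rate r = 9.9%/12 = 0.825% = 0.00825.
Recurrence: B ← B·(1+r) − €524.38.
Month 1: interest €71.57; balance after payment €8,222.19.
Month 2: interest €67.83; balance after payment €7,765.64.
Closed form: n = −ln(1 − rB₀/P)/ln(1+r) = −ln(0.86352)/ln(1.00825) ≈ 17.860, so the balance reaches zero during payment 18.

18 payments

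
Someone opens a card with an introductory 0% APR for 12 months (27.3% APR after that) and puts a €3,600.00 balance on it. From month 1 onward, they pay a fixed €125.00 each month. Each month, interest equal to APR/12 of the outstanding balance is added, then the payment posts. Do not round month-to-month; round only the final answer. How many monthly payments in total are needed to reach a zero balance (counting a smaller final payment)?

Promo months 1–12 at r₀ = 0%/12 = 0; months 13+ at r₁ = 27.3%/12 = 0.02275.
After month 12 (no interest yet): B = €3,600.00 − 12·€125.00 = €2,100.00.
Then at r₁ with €125.00/mo: n₂ = −ln(1 − r₁·B/P)/ln(1+r₁) ≈ 21.41 → 22 more payments.

34 payments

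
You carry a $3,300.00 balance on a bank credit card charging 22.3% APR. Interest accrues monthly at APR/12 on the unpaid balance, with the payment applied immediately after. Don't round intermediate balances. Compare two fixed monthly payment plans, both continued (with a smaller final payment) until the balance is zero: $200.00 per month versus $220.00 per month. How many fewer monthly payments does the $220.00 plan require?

2 fewer payments

Monthly rate r = 22.3%/12 = 1.85833% = 0.0185833.
At $200.00/mo: n = ⌈−ln(1 − rB₀/P)/ln(1+r)⌉ = 20 payments (last $177.69); total interest = total paid − $3,300.00 = $677.69.
At $220.00/mo: 18 payments (last $164.70); total interest $604.70.
Payments saved = 20 − 18 = 2.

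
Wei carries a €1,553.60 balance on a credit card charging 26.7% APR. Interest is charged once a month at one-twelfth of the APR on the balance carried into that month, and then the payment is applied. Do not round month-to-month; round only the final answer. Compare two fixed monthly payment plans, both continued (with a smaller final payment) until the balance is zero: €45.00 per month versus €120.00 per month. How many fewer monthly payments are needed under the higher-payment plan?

51 fewer payments

Monthly rate r = 26.7%/12 = 2.225% = 0.02225.
At €45.00/mo: n = ⌈−ln(1 − rB₀/P)/ln(1+r)⌉ = 67 payments (last €19.23); total interest = total paid − €1,553.60 = €1,435.63.
At €120.00/mo: 16 payments (last €53.08); total interest €299.48.
Payments saved = 67 − 16 = 51.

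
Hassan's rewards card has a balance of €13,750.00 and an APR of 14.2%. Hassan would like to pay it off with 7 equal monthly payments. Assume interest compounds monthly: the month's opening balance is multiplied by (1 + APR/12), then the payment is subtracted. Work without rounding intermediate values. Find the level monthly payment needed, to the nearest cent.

€2,058.36

Monthly rate r = 14.2%/12 = 1.18333% = 0.0118333.
Level-payment amortization: P = B₀·r / (1 − (1+r)^(−n)) = 13750.00·0.0118333 / (1 − 1.01183^(−7)).
Denominator 1 − (1+r)^(−7) = 0.0790477302.
P = 162.708 / 0.0790477302 ≈ 2058.36.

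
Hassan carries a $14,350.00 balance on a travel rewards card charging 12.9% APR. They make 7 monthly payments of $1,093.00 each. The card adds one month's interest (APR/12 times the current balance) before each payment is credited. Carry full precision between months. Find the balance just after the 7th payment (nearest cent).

Monthly rate r = 12.9%/12 = 1.075% = 0.01075.
Each month: B ← B·(1+r) − $1,093.00.
Month 1: interest $154.26; balance after payment $13,411.26.
Month 2: interest $144.17; balance after payment $12,462.43.
Month 3: interest $133.97; balance after payment $11,503.40.
Month 4: interest $123.66; balance after payment $10,534.07.
Month 5: interest $113.24; balance after payment $9,554.31.
Month 6: interest $102.71; balance after payment $8,564.02.
Month 7: interest $92.06; balance after payment $7,563.08.

$7,563.08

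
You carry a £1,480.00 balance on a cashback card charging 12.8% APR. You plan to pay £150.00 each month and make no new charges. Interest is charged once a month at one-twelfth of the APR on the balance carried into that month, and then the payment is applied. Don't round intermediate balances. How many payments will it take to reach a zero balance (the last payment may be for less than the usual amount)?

11 months

Monthly rate r = 12.8%/12 = 1.06667% = 0.0106667.
Recurrence: B ← B·(1+r) − £150.00.
Month 1: interest £15.79; balance after payment £1,345.79.
Month 2: interest £14.36; balance after payment £1,210.14.
Closed form: n = −ln(1 − rB₀/P)/ln(1+r) = −ln(0.89476)/ln(1.01067) ≈ 10.481, so the balance reaches zero during payment 11.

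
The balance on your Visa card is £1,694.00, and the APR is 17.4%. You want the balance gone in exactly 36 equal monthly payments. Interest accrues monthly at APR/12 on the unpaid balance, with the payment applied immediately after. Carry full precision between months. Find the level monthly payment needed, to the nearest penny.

£60.73

Monthly rate r = 17.4%/12 = 1.45% = 0.0145.
Level-payment amortization: P = B₀·r / (1 − (1+r)^(−n)) = 1694.00·0.0145 / (1 − 1.0145^(−36)).
Denominator 1 − (1+r)^(−36) = 0.404439137.
P = 24.563 / 0.404439137 ≈ 60.73.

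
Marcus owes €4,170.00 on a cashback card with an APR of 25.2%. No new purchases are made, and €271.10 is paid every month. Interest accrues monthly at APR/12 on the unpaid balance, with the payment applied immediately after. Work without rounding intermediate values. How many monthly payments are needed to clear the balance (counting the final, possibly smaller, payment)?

19 months

Monthly rate r = 25.2%/12 = 2.1% = 0.021.
Recurrence: B ← B·(1+r) − €271.10.
Month 1: interest €87.57; balance after payment €3,986.47.
Month 2: interest €83.72; balance after payment €3,799.09.
Closed form: n = −ln(1 − rB₀/P)/ln(1+r) = −ln(0.67698)/ln(1.021) ≈ 18.771, so the balance reaches zero during payment 19.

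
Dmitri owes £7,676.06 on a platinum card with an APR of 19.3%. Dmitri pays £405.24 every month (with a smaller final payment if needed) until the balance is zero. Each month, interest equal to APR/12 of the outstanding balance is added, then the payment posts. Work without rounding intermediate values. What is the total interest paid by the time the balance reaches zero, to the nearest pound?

Monthly rate r = 19.3%/12 = 1.60833% = 0.0160833.
Payoff takes n = ⌈−ln(1 − rB₀/P)/ln(1+r)⌉ = ⌈22.772⌉ = 23 payments; the last is £313.55.
Total paid = 22·£405.24 + £313.55 = £9,228.83.
Total interest = total paid − principal = £9,228.83 − £7,676.06 = £1,552.77.

£1,553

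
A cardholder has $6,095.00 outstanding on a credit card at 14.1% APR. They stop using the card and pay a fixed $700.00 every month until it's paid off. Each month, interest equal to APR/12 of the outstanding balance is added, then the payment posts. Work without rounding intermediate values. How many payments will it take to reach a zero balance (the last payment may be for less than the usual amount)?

Monthly rate r = 14.1%/12 = 1.175% = 0.01175.
Recurrence: B ← B·(1+r) − $700.00.
Month 1: interest $71.62; balance after payment $5,466.62.
Month 2: interest $64.23; balance after payment $4,830.85.
Closed form: n = −ln(1 − rB₀/P)/ln(1+r) = −ln(0.89769)/ln(1.01175) ≈ 9.239, so the balance reaches zero during payment 10.

10 payments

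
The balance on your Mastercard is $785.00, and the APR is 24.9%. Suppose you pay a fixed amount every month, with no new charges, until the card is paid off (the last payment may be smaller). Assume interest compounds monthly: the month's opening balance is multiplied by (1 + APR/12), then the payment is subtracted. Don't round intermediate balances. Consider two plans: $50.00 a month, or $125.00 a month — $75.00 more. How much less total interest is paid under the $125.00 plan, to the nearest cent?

Monthly rate r = 24.9%/12 = 2.075% = 0.02075.
At $50.00/mo: n = ⌈−ln(1 − rB₀/P)/ln(1+r)⌉ = 20 payments (last $9.76); total interest = total paid − $785.00 = $174.76.
At $125.00/mo: 7 payments (last $99.98); total interest $64.98.
Interest saved = $174.76 − $64.98 = $109.78.

$109.78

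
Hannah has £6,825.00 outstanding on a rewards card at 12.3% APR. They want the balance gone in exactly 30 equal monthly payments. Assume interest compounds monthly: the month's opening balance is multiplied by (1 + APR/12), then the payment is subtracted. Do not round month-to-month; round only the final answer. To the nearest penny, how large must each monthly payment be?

Monthly rate r = 12.3%/12 = 1.025% = 0.01025.
Level-payment amortization: P = B₀·r / (1 − (1+r)^(−n)) = 6825.00·0.01025 / (1 − 1.01025^(−30)).
Denominator 1 − (1+r)^(−30) = 0.263565329.
P = 69.9562 / 0.263565329 ≈ 265.42.

£265.42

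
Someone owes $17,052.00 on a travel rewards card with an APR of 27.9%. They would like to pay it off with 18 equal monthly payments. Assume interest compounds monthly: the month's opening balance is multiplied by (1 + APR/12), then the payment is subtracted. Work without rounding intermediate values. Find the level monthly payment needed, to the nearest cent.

Monthly rate r = 27.9%/12 = 2.325% = 0.02325.
Level-payment amortization: P = B₀·r / (1 − (1+r)^(−n)) = 17052.00·0.02325 / (1 − 1.02325^(−18)).
Denominator 1 − (1+r)^(−18) = 0.338806706.
P = 396.459 / 0.338806706 ≈ 1170.16.

$1,170.16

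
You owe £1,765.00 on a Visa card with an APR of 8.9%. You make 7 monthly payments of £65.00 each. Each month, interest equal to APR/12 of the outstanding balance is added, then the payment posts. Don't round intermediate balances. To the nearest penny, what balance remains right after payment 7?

£1,393.45

Monthly rate r = 8.9%/12 = 0.741667% = 0.00741667.
Each month: B ← B·(1+r) − £65.00.
Month 1: interest £13.09; balance after payment £1,713.09.
Month 2: interest £12.71; balance after payment £1,660.80.
Month 3: interest £12.32; balance after payment £1,608.11.
Month 4: interest £11.93; balance after payment £1,555.04.
Month 5: interest £11.53; balance after payment £1,501.57.
Month 6: interest £11.14; balance after payment £1,447.71.
Month 7: interest £10.74; balance after payment £1,393.45.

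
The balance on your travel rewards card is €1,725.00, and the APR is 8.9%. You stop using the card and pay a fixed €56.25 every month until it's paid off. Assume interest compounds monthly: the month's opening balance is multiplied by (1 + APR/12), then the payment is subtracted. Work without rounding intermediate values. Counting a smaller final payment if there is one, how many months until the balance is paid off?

35 months

Monthly rate r = 8.9%/12 = 0.741667% = 0.00741667.
Recurrence: B ← B·(1+r) − €56.25.
Month 1: interest €12.79; balance after payment €1,681.54.
Month 2: interest €12.47; balance after payment €1,637.77.
Closed form: n = −ln(1 − rB₀/P)/ln(1+r) = −ln(0.77256)/ln(1.00742) ≈ 34.922, so the balance reaches zero during payment 35.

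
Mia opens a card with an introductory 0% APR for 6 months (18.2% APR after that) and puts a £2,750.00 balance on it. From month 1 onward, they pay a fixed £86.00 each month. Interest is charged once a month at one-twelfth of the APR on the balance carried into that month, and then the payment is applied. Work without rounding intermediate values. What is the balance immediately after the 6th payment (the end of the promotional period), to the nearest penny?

£2,234.00

Promo months 1–6 at r₀ = 0%/12 = 0; months 7+ at r₁ = 18.2%/12 = 0.0151667.
After month 6 (no interest yet): B = £2,750.00 − 6·£86.00 = £2,234.00.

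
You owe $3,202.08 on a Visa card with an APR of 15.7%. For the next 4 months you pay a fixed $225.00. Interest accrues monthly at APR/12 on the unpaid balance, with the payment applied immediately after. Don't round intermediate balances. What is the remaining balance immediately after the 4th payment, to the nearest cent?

Monthly rate r = 15.7%/12 = 1.30833% = 0.0130833.
Each month: B ← B·(1+r) − $225.00.
Month 1: interest $41.89; balance after payment $3,018.97.
Month 2: interest $39.50; balance after payment $2,833.47.
Month 3: interest $37.07; balance after payment $2,645.54.
Month 4: interest $34.61; balance after payment $2,455.16.

$2,455.16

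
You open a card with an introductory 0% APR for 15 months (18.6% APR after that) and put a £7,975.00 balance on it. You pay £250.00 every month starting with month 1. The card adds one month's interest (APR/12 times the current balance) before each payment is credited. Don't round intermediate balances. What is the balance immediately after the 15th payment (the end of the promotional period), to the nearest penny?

£4,225.00

Promo months 1–15 at r₀ = 0%/12 = 0; months 16+ at r₁ = 18.6%/12 = 0.0155.
After month 15 (no interest yet): B = £7,975.00 − 15·£250.00 = £4,225.00.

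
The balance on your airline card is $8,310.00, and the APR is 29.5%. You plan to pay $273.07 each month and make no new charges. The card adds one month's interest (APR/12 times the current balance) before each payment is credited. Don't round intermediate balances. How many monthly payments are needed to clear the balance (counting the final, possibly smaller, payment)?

57 months

Monthly rate r = 29.5%/12 = 2.45833% = 0.0245833.
Recurrence: B ← B·(1+r) − $273.07.
Month 1: interest $204.29; balance after payment $8,241.22.
Month 2: interest $202.60; balance after payment $8,170.74.
Closed form: n = −ln(1 − rB₀/P)/ln(1+r) = −ln(0.25189)/ln(1.02458) ≈ 56.773, so the balance reaches zero during payment 57.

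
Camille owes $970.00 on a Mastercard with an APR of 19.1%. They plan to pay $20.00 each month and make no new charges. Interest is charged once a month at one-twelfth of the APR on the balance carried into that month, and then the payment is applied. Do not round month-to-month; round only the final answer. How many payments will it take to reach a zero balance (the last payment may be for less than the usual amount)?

Monthly rate r = 19.1%/12 = 1.59167% = 0.0159167.
Recurrence: B ← B·(1+r) − $20.00.
Month 1: interest $15.44; balance after payment $965.44.
Month 2: interest $15.37; balance after payment $960.81.
Closed form: n = −ln(1 − rB₀/P)/ln(1+r) = −ln(0.22804)/ln(1.01592) ≈ 93.610, so the balance reaches zero during payment 94.

94 payments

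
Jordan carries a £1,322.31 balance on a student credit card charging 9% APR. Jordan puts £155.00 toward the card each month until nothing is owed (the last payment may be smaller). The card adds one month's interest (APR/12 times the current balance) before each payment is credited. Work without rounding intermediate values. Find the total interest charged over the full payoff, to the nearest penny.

£49.39

Monthly rate r = 9%/12 = 0.75% = 0.0075.
Payoff takes n = ⌈−ln(1 − rB₀/P)/ln(1+r)⌉ = ⌈8.849⌉ = 9 payments; the last is £131.70.
Total paid = 8·£155.00 + £131.70 = £1,371.70.
Total interest = total paid − principal = £1,371.70 − £1,322.31 = £49.39.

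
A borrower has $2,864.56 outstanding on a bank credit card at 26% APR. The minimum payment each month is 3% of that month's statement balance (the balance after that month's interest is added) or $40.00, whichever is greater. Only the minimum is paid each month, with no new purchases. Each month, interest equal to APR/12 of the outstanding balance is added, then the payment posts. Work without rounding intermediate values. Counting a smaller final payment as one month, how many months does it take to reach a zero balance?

145 months

Monthly rate r = 26%/12 = 2.16667% = 0.0216667.
While 3% of the post-interest balance exceeds $40.00, each month B ← (B·(1+r))·(1 − 0.03), i.e. B shrinks by the factor (1+r)·0.97 = 0.99102.
This holds for months 1–88. Entering month 89 the balance is $1,294.74; 3% of the post-interest balance is now below $40.00, so the flat $40.00 minimum applies from here.
From month 89 a fixed $40.00 at rate r clears $1,294.74 in 57 more payments. Total: 88 + 57 = 145 months.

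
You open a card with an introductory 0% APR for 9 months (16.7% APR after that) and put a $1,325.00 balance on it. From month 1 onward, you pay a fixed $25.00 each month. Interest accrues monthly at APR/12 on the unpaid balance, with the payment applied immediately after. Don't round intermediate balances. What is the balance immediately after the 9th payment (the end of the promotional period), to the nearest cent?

$1,100.00

Promo months 1–9 at r₀ = 0%/12 = 0; months 10+ at r₁ = 16.7%/12 = 0.0139167.
After month 9 (no interest yet): B = $1,325.00 − 9·$25.00 = $1,100.00.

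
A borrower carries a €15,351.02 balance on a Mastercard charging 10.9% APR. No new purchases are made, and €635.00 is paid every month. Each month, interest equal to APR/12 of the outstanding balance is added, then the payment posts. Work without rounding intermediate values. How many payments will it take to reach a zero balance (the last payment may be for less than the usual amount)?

Monthly rate r = 10.9%/12 = 0.908333% = 0.00908333.
Recurrence: B ← B·(1+r) − €635.00.
Month 1: interest €139.44; balance after payment €14,855.46.
Month 2: interest €134.94; balance after payment €14,355.40.
Closed form: n = −ln(1 − rB₀/P)/ln(1+r) = −ln(0.78041)/ln(1.00908) ≈ 27.419, so the balance reaches zero during payment 28.

28 months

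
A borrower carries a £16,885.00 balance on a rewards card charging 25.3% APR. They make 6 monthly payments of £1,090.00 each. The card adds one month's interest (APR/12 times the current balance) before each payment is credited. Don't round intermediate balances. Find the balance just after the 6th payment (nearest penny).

Monthly rate r = 25.3%/12 = 2.10833% = 0.0210833.
Each month: B ← B·(1+r) − £1,090.00.
Month 1: interest £355.99; balance after payment £16,150.99.
Month 2: interest £340.52; balance after payment £15,401.51.
Month 3: interest £324.72; balance after payment £14,636.22.
Month 4: interest £308.58; balance after payment £13,854.80.
Month 5: interest £292.11; balance after payment £13,056.91.
Month 6: interest £275.28; balance after payment £12,242.19.

£12,242.19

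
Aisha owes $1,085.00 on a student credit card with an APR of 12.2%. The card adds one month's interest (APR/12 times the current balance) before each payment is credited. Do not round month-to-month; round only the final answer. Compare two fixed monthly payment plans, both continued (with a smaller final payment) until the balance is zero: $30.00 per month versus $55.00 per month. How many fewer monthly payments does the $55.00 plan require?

Monthly rate r = 12.2%/12 = 1.01667% = 0.0101667.
At $30.00/mo: n = ⌈−ln(1 − rB₀/P)/ln(1+r)⌉ = 46 payments (last $9.50); total interest = total paid − $1,085.00 = $274.50.
At $55.00/mo: 23 payments (last $7.14); total interest $132.14.
Payments saved = 46 − 23 = 23.

23 fewer payments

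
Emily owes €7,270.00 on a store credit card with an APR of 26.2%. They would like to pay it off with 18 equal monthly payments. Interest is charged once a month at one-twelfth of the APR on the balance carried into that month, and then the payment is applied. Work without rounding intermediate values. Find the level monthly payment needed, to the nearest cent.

Monthly rate r = 26.2%/12 = 2.18333% = 0.0218333.
Level-payment amortization: P = B₀·r / (1 − (1+r)^(−n)) = 7270.00·0.0218333 / (1 − 1.02183^(−18)).
Denominator 1 − (1+r)^(−18) = 0.322110641.
P = 158.728 / 0.322110641 ≈ 492.78.

€492.78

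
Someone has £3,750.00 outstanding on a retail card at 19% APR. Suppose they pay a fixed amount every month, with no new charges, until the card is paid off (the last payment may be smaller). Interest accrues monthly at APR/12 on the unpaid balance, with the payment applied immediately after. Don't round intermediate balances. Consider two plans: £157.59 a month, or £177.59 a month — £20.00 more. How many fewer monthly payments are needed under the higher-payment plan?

5 fewer payments

Monthly rate r = 19%/12 = 1.58333% = 0.0158333.
At £157.59/mo: n = ⌈−ln(1 − rB₀/P)/ln(1+r)⌉ = 31 payments (last £15.75); total interest = total paid − £3,750.00 = £993.45.
At £177.59/mo: 26 payments (last £161.10); total interest £850.85.
Payments saved = 31 − 26 = 5.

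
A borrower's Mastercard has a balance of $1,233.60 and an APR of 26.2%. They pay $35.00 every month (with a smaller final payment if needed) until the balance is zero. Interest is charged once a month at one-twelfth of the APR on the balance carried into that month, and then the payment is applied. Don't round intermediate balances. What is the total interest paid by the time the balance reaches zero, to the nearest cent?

Monthly rate r = 26.2%/12 = 2.18333% = 0.0218333.
Payoff takes n = ⌈−ln(1 − rB₀/P)/ln(1+r)⌉ = ⌈67.951⌉ = 68 payments; the last is $33.32.
Total paid = 67·$35.00 + $33.32 = $2,378.32.
Total interest = total paid − principal = $2,378.32 − $1,233.60 = $1,144.72.

$1,144.72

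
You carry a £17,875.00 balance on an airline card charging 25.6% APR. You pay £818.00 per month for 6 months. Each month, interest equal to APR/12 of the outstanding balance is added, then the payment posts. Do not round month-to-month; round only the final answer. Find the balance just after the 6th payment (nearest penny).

Monthly rate r = 25.6%/12 = 2.13333% = 0.0213333.
Each month: B ← B·(1+r) − £818.00.
Month 1: interest £381.33; balance after payment £17,438.33.
Month 2: interest £372.02; balance after payment £16,992.35.
Month 3: interest £362.50; balance after payment £16,536.85.
Month 4: interest £352.79; balance after payment £16,071.64.
Month 5: interest £342.86; balance after payment £15,596.50.
Month 6: interest £332.73; balance after payment £15,111.23.

£15,111.23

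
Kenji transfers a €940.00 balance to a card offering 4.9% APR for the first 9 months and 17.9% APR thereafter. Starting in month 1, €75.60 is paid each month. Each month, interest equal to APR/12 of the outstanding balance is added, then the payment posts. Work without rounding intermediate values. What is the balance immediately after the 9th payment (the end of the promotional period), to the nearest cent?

Promo months 1–9 at r₀ = 4.9%/12 = 0.00408333; months 10+ at r₁ = 17.9%/12 = 0.0149167.
After month 9: iterate B ← B·(1+r₀) − €75.60 for 9 months → €283.49.

€283.49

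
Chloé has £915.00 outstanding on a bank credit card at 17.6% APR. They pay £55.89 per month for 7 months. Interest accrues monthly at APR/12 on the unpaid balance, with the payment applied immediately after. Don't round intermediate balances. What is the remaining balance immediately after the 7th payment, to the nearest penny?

Monthly rate r = 17.6%/12 = 1.46667% = 0.0146667.
Each month: B ← B·(1+r) − £55.89.
Month 1: interest £13.42; balance after payment £872.53.
Month 2: interest £12.80; balance after payment £829.44.
Month 3: interest £12.17; balance after payment £785.71.
Month 4: interest £11.52; balance after payment £741.35.
Month 5: interest £10.87; balance after payment £696.33.
Month 6: interest £10.21; balance after payment £650.65.
Month 7: interest £9.54; balance after payment £604.30.

£604.30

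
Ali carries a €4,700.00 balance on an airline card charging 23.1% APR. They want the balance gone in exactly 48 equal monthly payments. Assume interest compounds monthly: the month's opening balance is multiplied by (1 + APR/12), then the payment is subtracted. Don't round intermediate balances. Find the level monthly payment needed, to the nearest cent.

€150.90

Monthly rate r = 23.1%/12 = 1.925% = 0.01925.
Level-payment amortization: P = B₀·r / (1 − (1+r)^(−n)) = 4700.00·0.01925 / (1 − 1.01925^(−48)).
Denominator 1 − (1+r)^(−48) = 0.599571082.
P = 90.475 / 0.599571082 ≈ 150.90.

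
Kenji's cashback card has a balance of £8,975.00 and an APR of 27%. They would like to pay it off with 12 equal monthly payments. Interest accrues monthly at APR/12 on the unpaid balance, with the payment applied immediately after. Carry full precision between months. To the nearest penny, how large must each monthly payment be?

Monthly rate r = 27%/12 = 2.25% = 0.0225.
Level-payment amortization: P = B₀·r / (1 − (1+r)^(−n)) = 8975.00·0.0225 / (1 − 1.0225^(−12)).
Denominator 1 − (1+r)^(−12) = 0.234332523.
P = 201.938 / 0.234332523 ≈ 861.76.

£861.76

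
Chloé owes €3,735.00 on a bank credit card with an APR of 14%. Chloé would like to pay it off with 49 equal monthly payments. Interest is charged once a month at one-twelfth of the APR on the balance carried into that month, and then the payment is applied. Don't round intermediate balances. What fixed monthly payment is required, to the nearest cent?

Monthly rate r = 14%/12 = 1.16667% = 0.0116667.
Level-payment amortization: P = B₀·r / (1 − (1+r)^(−n)) = 3735.00·0.0116667 / (1 − 1.01167^(−49)).
Denominator 1 − (1+r)^(−49) = 0.433545011.
P = 43.575 / 0.433545011 ≈ 100.51.

€100.51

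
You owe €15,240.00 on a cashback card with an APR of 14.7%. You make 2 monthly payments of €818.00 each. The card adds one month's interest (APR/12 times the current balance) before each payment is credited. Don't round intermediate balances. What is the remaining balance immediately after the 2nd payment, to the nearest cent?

Monthly rate r = 14.7%/12 = 1.225% = 0.01225.
Each month: B ← B·(1+r) − €818.00.
Month 1: interest €186.69; balance after payment €14,608.69.
Month 2: interest €178.96; balance after payment €13,969.65.

€13,969.65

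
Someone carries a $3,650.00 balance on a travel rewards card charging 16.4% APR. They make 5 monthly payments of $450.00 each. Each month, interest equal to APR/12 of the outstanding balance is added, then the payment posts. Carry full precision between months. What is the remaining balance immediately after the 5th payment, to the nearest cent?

Monthly rate r = 16.4%/12 = 1.36667% = 0.0136667.
Each month: B ← B·(1+r) − $450.00.
Month 1: interest $49.88; balance after payment $3,249.88.
Month 2: interest $44.42; balance after payment $2,844.30.
Month 3: interest $38.87; balance after payment $2,433.17.
Month 4: interest $33.25; balance after payment $2,016.42.
Month 5: interest $27.56; balance after payment $1,593.98.

$1,593.98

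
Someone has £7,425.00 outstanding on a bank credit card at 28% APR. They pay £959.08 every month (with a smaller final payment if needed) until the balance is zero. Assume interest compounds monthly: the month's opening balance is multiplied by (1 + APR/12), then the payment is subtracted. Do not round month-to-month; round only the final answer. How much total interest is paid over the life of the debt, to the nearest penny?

£861.93

Monthly rate r = 28%/12 = 2.33333% = 0.0233333.
Payoff takes n = ⌈−ln(1 − rB₀/P)/ln(1+r)⌉ = ⌈8.638⌉ = 9 payments; the last is £614.29.
Total paid = 8·£959.08 + £614.29 = £8,286.93.
Total interest = total paid − principal = £8,286.93 − £7,425.00 = £861.93.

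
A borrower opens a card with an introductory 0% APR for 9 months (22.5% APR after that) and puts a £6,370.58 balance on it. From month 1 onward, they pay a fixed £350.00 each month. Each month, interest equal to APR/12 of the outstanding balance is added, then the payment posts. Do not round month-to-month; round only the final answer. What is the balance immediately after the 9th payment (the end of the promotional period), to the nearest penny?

£3,220.58

Promo months 1–9 at r₀ = 0%/12 = 0; months 10+ at r₁ = 22.5%/12 = 0.01875.
After month 9 (no interest yet): B = £6,370.58 − 9·£350.00 = £3,220.58.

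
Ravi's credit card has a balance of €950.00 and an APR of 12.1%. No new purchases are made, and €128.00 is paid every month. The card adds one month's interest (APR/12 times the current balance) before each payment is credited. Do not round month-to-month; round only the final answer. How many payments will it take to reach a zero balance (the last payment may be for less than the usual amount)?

Monthly rate r = 12.1%/12 = 1.00833% = 0.0100833.
Recurrence: B ← B·(1+r) − €128.00.
Month 1: interest €9.58; balance after payment €831.58.
Month 2: interest €8.39; balance after payment €711.96.
Closed form: n = −ln(1 − rB₀/P)/ln(1+r) = −ln(0.92516)/ln(1.01008) ≈ 7.753, so the balance reaches zero during payment 8.

8 months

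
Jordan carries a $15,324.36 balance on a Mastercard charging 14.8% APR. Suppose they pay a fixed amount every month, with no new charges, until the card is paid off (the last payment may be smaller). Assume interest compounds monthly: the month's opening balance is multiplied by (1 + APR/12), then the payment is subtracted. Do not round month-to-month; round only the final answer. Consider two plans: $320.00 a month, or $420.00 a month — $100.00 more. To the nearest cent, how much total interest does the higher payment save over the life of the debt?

$2,831.29

Monthly rate r = 14.8%/12 = 1.23333% = 0.0123333.
At $320.00/mo: n = ⌈−ln(1 − rB₀/P)/ln(1+r)⌉ = 73 payments (last $275.87); total interest = total paid − $15,324.36 = $7,991.51.
At $420.00/mo: 49 payments (last $324.58); total interest $5,160.22.
Interest saved = $7,991.51 − $5,160.22 = $2,831.29.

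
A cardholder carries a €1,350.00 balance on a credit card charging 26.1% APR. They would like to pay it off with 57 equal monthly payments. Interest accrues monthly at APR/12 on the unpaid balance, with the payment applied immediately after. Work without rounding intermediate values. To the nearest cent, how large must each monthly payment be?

Monthly rate r = 26.1%/12 = 2.175% = 0.02175.
Level-payment amortization: P = B₀·r / (1 − (1+r)^(−n)) = 1350.00·0.02175 / (1 − 1.02175^(−57)).
Denominator 1 − (1+r)^(−57) = 0.706670896.
P = 29.3625 / 0.706670896 ≈ 41.55.

€41.55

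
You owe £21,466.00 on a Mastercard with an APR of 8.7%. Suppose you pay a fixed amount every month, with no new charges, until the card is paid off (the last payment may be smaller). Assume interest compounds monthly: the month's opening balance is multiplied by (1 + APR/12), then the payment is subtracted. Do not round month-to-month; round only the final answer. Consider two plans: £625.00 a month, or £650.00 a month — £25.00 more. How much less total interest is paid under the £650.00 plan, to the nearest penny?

£149.49

Monthly rate r = 8.7%/12 = 0.725% = 0.00725.
At £625.00/mo: n = ⌈−ln(1 − rB₀/P)/ln(1+r)⌉ = 40 payments (last £400.85); total interest = total paid − £21,466.00 = £3,309.85.
At £650.00/mo: 38 payments (last £576.36); total interest £3,160.36.
Interest saved = £3,309.85 − £3,160.36 = £149.49.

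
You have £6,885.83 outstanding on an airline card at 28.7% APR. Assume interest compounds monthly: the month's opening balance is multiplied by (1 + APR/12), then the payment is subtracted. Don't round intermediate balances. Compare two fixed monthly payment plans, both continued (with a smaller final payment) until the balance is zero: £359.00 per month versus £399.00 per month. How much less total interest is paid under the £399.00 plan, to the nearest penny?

Monthly rate r = 28.7%/12 = 2.39167% = 0.0239167.
At £359.00/mo: n = ⌈−ln(1 − rB₀/P)/ln(1+r)⌉ = 26 payments (last £349.00); total interest = total paid − £6,885.83 = £2,438.17.
At £399.00/mo: 23 payments (last £209.27); total interest £2,101.44.
Interest saved = £2,438.17 − £2,101.44 = £336.73.

£336.73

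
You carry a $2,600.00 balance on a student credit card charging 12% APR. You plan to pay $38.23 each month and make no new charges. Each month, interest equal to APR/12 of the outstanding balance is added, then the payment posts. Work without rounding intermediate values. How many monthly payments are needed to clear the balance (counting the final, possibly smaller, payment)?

Monthly rate r = 12%/12 = 1% = 0.01.
Recurrence: B ← B·(1+r) − $38.23.
Month 1: interest $26.00; balance after payment $2,587.77.
Month 2: interest $25.88; balance after payment $2,575.42.
Closed form: n = −ln(1 − rB₀/P)/ln(1+r) = −ln(0.31991)/ln(1.01) ≈ 114.542, so the balance reaches zero during payment 115.

115 months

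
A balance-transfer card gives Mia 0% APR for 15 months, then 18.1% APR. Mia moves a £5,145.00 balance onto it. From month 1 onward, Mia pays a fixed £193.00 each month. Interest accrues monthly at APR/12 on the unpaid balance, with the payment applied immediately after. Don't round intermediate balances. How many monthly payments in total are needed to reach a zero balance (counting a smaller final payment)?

28 months

Promo months 1–15 at r₀ = 0%/12 = 0; months 16+ at r₁ = 18.1%/12 = 0.0150833.
After month 15 (no interest yet): B = £5,145.00 − 15·£193.00 = £2,250.00.
Then at r₁ with £193.00/mo: n₂ = −ln(1 − r₁·B/P)/ln(1+r₁) ≈ 12.92 → 13 more payments.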